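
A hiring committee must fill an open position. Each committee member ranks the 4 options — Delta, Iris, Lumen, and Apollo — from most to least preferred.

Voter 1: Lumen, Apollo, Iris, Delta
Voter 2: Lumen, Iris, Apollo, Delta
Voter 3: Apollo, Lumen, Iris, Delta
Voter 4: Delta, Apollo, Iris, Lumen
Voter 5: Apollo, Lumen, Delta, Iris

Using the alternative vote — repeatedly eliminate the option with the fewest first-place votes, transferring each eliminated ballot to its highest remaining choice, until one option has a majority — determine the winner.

Round 1: Lumen 2, Apollo 2, Delta 1, Iris 0. Iris has the fewest and is eliminated.
Round 2: Lumen 2, Apollo 2, Delta 1. Delta has the fewest and is eliminated.
Round 3: Apollo 3, Lumen 2. Apollo has a majority.

Apollo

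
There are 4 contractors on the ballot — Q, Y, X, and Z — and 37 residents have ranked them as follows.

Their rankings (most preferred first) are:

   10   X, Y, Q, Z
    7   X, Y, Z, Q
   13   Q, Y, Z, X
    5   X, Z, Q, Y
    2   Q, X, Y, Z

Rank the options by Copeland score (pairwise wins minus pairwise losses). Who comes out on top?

Pairwise results:
  Q vs Y: Q wins 20–17.
  Q vs X: X wins 22–15.
  Q vs Z: Q wins 25–12.
  Y vs X: X wins 24–13.
  Y vs Z: Y wins 32–5.
  X vs Z: X wins 24–13.
Copeland scores (wins − losses):
  Q: 2 − 1 = 1
  Y: 1 − 2 = -1
  X: 3 − 0 = 3
  Z: 0 − 3 = -3
X has the best Copeland score.

X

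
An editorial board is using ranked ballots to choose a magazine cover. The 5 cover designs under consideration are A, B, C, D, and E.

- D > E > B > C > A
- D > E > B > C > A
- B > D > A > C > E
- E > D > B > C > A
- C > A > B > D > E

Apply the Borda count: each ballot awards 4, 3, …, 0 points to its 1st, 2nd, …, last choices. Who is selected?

Borda scores:
  A: 0 + 0 + 2 + 0 + 3 = 5
  B: 2 + 2 + 4 + 2 + 2 = 12
  C: 1 + 1 + 1 + 1 + 4 = 8
  D: 4 + 4 + 3 + 3 + 1 = 15
  E: 3 + 3 + 0 + 4 + 0 = 10
D has the highest total.

D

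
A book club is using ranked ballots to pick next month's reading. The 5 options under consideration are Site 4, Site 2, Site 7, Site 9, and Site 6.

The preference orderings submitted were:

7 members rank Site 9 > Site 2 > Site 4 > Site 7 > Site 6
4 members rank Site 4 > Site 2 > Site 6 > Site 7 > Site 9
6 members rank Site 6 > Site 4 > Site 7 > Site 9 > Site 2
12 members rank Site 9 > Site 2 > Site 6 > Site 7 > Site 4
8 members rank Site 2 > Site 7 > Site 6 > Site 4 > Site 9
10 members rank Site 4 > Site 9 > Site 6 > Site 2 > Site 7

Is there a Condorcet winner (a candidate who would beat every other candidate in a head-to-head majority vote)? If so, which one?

There is no Condorcet winner

Head-to-head results (47 voters total):
Site 4 vs Site 2: Site 2 wins 27–20.
Site 4 vs Site 7: Site 4 wins 27–20.
Site 4 vs Site 9: Site 4 wins 28–19.
Site 4 vs Site 6: Site 6 wins 26–21.
Site 2 vs Site 7: Site 2 wins 41–6.
Site 2 vs Site 9: Site 9 wins 35–12.
Site 2 vs Site 6: Site 2 wins 31–16.
Site 7 vs Site 9: Site 9 wins 29–18.
Site 7 vs Site 6: Site 6 wins 32–15.
Site 9 vs Site 6: Site 9 wins 29–18.
No candidate beats all others: Site 4 beats Site 9 beats Site 2 beats Site 4, a majority cycle.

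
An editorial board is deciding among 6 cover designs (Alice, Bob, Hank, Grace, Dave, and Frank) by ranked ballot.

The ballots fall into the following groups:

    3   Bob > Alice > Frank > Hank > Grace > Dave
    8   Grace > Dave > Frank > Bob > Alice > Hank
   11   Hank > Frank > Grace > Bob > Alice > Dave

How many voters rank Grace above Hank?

Ballots ranking Grace above Hank: 8.
Ballots ranking Hank above Grace: 3+11 = 14.
So 8 of 22 voters prefer Grace to Hank.

8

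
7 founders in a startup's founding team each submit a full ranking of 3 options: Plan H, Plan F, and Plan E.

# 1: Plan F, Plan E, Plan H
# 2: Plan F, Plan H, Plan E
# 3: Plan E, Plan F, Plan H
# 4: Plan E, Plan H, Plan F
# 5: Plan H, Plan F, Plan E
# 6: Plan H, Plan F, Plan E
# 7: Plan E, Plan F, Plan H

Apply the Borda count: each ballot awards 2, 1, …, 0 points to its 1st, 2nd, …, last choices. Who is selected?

Plan F

Borda scores:
  Plan H: 0 + 1 + 0 + 1 + 2 + 2 + 0 = 6
  Plan F: 2 + 2 + 1 + 0 + 1 + 1 + 1 = 8
  Plan E: 1 + 0 + 2 + 2 + 0 + 0 + 2 = 7
Plan F has the highest total.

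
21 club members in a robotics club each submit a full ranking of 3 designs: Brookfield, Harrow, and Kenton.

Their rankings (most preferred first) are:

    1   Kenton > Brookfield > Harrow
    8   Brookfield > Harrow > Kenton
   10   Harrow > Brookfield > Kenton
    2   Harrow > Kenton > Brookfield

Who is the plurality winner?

Harrow

First-place vote totals:
  Brookfield: 8
  Harrow: 12
  Kenton: 1
Harrow has the most first-place votes.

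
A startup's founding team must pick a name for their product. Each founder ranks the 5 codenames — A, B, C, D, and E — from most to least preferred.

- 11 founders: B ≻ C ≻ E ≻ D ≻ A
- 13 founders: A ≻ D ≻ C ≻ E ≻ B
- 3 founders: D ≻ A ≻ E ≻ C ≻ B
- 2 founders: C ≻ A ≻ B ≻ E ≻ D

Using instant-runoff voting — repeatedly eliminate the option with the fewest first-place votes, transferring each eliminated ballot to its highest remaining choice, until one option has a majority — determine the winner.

Round 1: A 13, B 11, D 3, C 2, E 0. E has the fewest and is eliminated.
Round 2: A 13, B 11, D 3, C 2. C has the fewest and is eliminated.
Round 3: A 15, B 11, D 3. A has a majority.

A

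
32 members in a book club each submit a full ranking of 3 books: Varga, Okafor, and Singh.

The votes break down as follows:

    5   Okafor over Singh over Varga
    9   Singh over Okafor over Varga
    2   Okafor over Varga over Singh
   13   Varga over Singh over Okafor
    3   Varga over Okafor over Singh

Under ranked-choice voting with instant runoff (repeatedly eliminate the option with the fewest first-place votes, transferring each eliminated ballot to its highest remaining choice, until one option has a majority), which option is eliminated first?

Round 1: Varga 16, Singh 9, Okafor 7. Okafor has the fewest and is eliminated.
Round 2: Varga 18, Singh 14. Varga has a majority.

Okafor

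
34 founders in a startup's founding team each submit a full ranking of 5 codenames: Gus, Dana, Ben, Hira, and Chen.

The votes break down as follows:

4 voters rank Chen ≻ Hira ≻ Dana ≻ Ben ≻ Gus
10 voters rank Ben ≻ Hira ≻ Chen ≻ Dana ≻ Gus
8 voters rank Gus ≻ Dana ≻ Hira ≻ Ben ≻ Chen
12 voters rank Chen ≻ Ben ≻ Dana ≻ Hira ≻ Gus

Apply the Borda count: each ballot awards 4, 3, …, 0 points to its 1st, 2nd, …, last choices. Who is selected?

Borda scores:
  Gus: 4·0 + 10·0 + 8·4 + 12·0 = 32
  Dana: 4·2 + 10·1 + 8·3 + 12·2 = 66
  Ben: 4·1 + 10·4 + 8·1 + 12·3 = 88
  Hira: 4·3 + 10·3 + 8·2 + 12·1 = 70
  Chen: 4·4 + 10·2 + 8·0 + 12·4 = 84
Ben has the highest total.

Ben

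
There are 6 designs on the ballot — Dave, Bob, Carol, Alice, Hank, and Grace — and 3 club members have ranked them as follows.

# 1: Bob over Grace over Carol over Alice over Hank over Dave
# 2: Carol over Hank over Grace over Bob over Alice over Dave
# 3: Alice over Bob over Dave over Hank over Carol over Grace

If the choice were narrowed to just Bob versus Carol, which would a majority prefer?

Bob

Ballots ranking Bob above Carol: 2.
Ballots ranking Carol above Bob: 1.
Bob wins the head-to-head, 2–1.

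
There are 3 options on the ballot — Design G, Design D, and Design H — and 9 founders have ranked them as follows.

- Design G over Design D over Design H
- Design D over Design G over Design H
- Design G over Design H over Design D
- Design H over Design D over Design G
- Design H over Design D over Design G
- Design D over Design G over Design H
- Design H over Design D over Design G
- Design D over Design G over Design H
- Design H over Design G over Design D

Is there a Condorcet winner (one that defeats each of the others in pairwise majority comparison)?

No

Head-to-head results (9 voters total):
Design G vs Design D: Design D wins 6–3.
Design G vs Design H: Design G wins 5–4.
Design D vs Design H: Design H wins 5–4.
No candidate beats all others: Design G beats Design H beats Design D beats Design G, a majority cycle.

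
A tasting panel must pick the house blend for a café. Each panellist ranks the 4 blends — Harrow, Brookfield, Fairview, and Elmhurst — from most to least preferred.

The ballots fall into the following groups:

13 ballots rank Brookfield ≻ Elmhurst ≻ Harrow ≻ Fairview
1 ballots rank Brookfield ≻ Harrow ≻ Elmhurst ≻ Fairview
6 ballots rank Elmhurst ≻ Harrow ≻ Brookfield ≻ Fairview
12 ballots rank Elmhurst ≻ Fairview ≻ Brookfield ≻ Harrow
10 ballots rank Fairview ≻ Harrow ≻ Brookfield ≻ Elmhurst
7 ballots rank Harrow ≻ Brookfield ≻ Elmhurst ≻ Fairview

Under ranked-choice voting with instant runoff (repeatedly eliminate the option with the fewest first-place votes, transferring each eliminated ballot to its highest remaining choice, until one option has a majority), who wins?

Brookfield

Round 1: Elmhurst 18, Brookfield 14, Fairview 10, Harrow 7. Harrow has the fewest and is eliminated.
Round 2: Brookfield 21, Elmhurst 18, Fairview 10. Fairview has the fewest and is eliminated.
Round 3: Brookfield 31, Elmhurst 18. Brookfield has a majority.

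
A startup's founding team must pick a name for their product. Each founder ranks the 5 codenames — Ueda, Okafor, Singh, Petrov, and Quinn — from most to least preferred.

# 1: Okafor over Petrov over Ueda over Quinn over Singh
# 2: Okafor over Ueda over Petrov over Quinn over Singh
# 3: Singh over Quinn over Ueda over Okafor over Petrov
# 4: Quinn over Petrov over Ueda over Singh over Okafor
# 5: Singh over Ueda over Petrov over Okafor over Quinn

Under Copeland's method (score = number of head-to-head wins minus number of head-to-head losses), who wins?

Ueda

Pairwise results:
  Ueda vs Okafor: Ueda wins 3–2.
  Ueda vs Singh: Ueda wins 3–2.
  Ueda vs Petrov: Ueda wins 3–2.
  Ueda vs Quinn: Ueda wins 3–2.
  Okafor vs Singh: Singh wins 3–2.
  Okafor vs Petrov: Okafor wins 3–2.
  Okafor vs Quinn: Okafor wins 3–2.
  Singh vs Petrov: Petrov wins 3–2.
  Singh vs Quinn: Quinn wins 3–2.
  Petrov vs Quinn: Petrov wins 3–2.
Copeland scores (wins − losses):
  Ueda: 4 − 0 = 4
  Okafor: 2 − 2 = 0
  Singh: 1 − 3 = -2
  Petrov: 2 − 2 = 0
  Quinn: 1 − 3 = -2
Ueda has the best Copeland score.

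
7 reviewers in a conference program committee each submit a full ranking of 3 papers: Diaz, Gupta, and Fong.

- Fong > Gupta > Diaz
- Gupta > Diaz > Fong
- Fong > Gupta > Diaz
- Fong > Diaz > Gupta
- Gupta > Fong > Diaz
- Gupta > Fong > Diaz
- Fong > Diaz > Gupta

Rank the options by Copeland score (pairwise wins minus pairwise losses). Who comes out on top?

Fong

Pairwise results:
  Diaz vs Gupta: Gupta wins 5–2.
  Diaz vs Fong: Fong wins 6–1.
  Gupta vs Fong: Fong wins 4–3.
Copeland scores (wins − losses):
  Diaz: 0 − 2 = -2
  Gupta: 1 − 1 = 0
  Fong: 2 − 0 = 2
Fong has the best Copeland score.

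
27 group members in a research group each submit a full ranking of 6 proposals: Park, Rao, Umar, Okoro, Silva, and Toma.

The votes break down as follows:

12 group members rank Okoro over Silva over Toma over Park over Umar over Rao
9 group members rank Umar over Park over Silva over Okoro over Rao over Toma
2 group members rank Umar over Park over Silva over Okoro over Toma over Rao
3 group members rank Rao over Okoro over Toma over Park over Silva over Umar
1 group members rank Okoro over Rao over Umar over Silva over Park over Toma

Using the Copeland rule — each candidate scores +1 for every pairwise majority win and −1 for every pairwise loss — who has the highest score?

Okoro

Pairwise results:
  Park vs Rao: Park wins 23–4.
  Park vs Umar: Park wins 15–12.
  Park vs Okoro: Okoro wins 16–11.
  Park vs Silva: Park wins 14–13.
  Park vs Toma: Toma wins 15–12.
  Rao vs Umar: Umar wins 23–4.
  Rao vs Okoro: Okoro wins 24–3.
  Rao vs Silva: Silva wins 23–4.
  Rao vs Toma: Toma wins 14–13.
  Umar vs Okoro: Okoro wins 16–11.
  Umar vs Silva: Silva wins 15–12.
  Umar vs Toma: Toma wins 15–12.
  Okoro vs Silva: Okoro wins 16–11.
  Okoro vs Toma: Okoro wins 27–0.
  Silva vs Toma: Silva wins 24–3.
Copeland scores (wins − losses):
  Park: 3 − 2 = 1
  Rao: 0 − 5 = -5
  Umar: 1 − 4 = -3
  Okoro: 5 − 0 = 5
  Silva: 3 − 2 = 1
  Toma: 3 − 2 = 1
Okoro has the best Copeland score.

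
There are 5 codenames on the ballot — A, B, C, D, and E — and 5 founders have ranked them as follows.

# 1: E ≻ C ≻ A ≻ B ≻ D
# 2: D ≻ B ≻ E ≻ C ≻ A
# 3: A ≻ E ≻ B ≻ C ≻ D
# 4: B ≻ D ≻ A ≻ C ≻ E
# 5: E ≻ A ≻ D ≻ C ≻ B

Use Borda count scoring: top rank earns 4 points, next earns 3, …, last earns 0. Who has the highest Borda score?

Borda scores:
  A: 2 + 0 + 4 + 2 + 3 = 11
  B: 1 + 3 + 2 + 4 + 0 = 10
  C: 3 + 1 + 1 + 1 + 1 = 7
  D: 0 + 4 + 0 + 3 + 2 = 9
  E: 4 + 2 + 3 + 0 + 4 = 13
E has the highest total.

E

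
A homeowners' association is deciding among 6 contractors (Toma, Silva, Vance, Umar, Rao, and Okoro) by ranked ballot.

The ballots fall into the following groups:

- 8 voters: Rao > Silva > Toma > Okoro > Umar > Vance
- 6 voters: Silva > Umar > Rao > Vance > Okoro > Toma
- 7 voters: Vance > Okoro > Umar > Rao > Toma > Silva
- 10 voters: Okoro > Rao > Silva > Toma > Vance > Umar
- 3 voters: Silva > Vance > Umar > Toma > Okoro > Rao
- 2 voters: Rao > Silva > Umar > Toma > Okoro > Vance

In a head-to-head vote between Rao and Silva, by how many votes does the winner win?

18

Ballots ranking Rao above Silva: 8+7+10+2 = 27.
Ballots ranking Silva above Rao: 6+3 = 9.
Rao wins 27–9, a margin of 18.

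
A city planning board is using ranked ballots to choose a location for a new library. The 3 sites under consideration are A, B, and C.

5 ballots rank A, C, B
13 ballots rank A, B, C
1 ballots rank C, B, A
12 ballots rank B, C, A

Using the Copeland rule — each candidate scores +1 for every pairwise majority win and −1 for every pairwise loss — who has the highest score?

Pairwise results:
  A vs B: A wins 18–13.
  A vs C: A wins 18–13.
  B vs C: B wins 25–6.
Copeland scores (wins − losses):
  A: 2 − 0 = 2
  B: 1 − 1 = 0
  C: 0 − 2 = -2
A has the best Copeland score.

A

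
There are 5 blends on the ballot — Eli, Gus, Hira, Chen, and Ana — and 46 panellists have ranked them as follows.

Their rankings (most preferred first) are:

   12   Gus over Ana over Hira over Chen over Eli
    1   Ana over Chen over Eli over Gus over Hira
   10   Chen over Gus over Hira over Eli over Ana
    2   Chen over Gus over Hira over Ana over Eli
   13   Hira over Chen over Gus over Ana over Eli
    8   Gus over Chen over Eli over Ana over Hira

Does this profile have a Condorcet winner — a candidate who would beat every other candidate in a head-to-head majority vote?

Head-to-head results (46 voters total):
Eli vs Gus: Gus wins 45–1.
Eli vs Hira: Hira wins 37–9.
Eli vs Chen: Chen wins 46–0.
Eli vs Ana: Ana wins 28–18.
Gus vs Hira: Gus wins 33–13.
Gus vs Chen: Chen wins 26–20.
Gus vs Ana: Gus wins 45–1.
Hira vs Chen: Hira wins 25–21.
Hira vs Ana: Hira wins 25–21.
Chen vs Ana: Chen wins 33–13.
No candidate beats all others: Gus beats Hira beats Chen beats Gus, a majority cycle.

No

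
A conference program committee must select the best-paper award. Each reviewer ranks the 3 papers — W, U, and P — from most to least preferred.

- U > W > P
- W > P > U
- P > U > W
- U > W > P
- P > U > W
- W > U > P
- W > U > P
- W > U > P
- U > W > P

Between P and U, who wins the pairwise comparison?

Ballots ranking P above U: 3.
Ballots ranking U above P: 6.
U wins the head-to-head, 6–3.

U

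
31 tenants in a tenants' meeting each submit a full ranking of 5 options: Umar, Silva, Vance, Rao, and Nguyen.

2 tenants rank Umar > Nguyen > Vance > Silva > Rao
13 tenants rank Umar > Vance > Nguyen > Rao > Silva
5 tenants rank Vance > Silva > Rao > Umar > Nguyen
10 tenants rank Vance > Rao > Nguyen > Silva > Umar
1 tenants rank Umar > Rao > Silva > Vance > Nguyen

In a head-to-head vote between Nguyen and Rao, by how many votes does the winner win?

Ballots ranking Nguyen above Rao: 2+13 = 15.
Ballots ranking Rao above Nguyen: 5+10+1 = 16.
Rao wins 16–15, a margin of 1.

1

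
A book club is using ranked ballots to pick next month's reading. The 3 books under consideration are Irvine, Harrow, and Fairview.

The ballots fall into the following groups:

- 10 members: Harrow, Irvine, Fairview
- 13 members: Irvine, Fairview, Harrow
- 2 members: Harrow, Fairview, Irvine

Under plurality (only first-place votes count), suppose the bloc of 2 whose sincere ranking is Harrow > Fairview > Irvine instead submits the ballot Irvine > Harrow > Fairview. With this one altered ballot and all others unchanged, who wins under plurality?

Irvine

First-place totals with the altered ballot: Irvine 15, Harrow 10, Fairview 0.
The winner is unchanged: still Irvine.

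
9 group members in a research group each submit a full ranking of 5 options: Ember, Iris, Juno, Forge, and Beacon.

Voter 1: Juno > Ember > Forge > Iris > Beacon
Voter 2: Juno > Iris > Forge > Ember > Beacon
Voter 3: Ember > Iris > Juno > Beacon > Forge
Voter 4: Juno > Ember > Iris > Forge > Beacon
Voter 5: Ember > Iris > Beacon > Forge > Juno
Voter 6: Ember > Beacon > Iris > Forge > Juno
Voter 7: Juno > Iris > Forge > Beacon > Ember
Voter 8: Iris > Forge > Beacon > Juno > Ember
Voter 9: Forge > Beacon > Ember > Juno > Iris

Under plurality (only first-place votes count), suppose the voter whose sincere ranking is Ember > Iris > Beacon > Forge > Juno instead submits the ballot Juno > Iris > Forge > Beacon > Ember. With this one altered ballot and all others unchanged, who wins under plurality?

Juno

First-place totals with the altered ballot: Ember 2, Iris 1, Juno 5, Forge 1, Beacon 0.
The winner is unchanged: still Juno.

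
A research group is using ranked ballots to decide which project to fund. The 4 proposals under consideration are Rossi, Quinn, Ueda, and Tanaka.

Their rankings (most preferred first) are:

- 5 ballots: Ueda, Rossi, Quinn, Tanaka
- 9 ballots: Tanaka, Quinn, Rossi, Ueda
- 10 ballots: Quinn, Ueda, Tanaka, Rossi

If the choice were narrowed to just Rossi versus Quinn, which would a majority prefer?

Ballots ranking Rossi above Quinn: 5.
Ballots ranking Quinn above Rossi: 9+10 = 19.
Quinn wins the head-to-head, 19–5.

Quinn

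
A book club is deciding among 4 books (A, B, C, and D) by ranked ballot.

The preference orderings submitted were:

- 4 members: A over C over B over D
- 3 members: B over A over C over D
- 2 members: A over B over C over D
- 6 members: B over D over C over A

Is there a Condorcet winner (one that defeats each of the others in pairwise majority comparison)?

Head-to-head results (15 voters total):
A vs B: B wins 9–6.
A vs C: A wins 9–6.
A vs D: A wins 9–6.
B vs C: B wins 11–4.
B vs D: B wins 15–0.
C vs D: C wins 9–6.
B beats each rival — A (9–6), C (11–4), D (15–0) — so B is the Condorcet winner.

Yes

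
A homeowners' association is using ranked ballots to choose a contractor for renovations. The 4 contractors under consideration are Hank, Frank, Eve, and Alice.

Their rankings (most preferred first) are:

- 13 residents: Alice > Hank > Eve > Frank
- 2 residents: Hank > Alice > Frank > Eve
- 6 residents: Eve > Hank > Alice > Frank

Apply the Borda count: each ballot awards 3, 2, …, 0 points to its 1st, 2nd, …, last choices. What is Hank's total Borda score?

44

Borda scores:
  Hank: 13·2 + 2·3 + 6·2 = 44
  Frank: 13·0 + 2·1 + 6·0 = 2
  Eve: 13·1 + 2·0 + 6·3 = 31
  Alice: 13·3 + 2·2 + 6·1 = 49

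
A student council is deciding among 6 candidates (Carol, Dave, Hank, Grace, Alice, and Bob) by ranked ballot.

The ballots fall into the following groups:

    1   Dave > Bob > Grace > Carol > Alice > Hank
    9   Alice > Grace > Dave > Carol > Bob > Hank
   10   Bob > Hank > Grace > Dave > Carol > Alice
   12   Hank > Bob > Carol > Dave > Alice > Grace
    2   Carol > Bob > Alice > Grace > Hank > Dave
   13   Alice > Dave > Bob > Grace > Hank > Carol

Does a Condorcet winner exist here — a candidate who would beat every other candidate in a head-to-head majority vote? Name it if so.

Head-to-head results (47 voters total):
Carol vs Dave: Dave wins 33–14.
Carol vs Hank: Hank wins 35–12.
Carol vs Grace: Grace wins 33–14.
Carol vs Alice: Carol wins 25–22.
Carol vs Bob: Bob wins 36–11.
Dave vs Hank: Hank wins 24–23.
Dave vs Grace: Dave wins 26–21.
Dave vs Alice: Alice wins 24–23.
Dave vs Bob: Bob wins 24–23.
Hank vs Grace: Grace wins 25–22.
Hank vs Alice: Alice wins 25–22.
Hank vs Bob: Bob wins 35–12.
Grace vs Alice: Alice wins 36–11.
Grace vs Bob: Bob wins 38–9.
Alice vs Bob: Bob wins 25–22.
Bob beats each rival — Carol (36–11), Dave (24–23), Hank (35–12), Grace (38–9), Alice (25–22) — so Bob is the Condorcet winner.

Bob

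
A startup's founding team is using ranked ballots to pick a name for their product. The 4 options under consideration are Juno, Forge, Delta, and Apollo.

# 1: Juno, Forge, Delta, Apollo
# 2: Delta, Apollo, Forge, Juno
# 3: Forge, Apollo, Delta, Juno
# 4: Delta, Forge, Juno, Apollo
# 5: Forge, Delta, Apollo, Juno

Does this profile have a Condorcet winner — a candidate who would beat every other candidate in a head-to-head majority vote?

Head-to-head results (5 voters total):
Juno vs Forge: Forge wins 4–1.
Juno vs Delta: Delta wins 4–1.
Juno vs Apollo: Apollo wins 3–2.
Forge vs Delta: Forge wins 3–2.
Forge vs Apollo: Forge wins 4–1.
Delta vs Apollo: Delta wins 4–1.
Forge beats each rival — Juno (4–1), Delta (3–2), Apollo (4–1) — so Forge is the Condorcet winner.

Yes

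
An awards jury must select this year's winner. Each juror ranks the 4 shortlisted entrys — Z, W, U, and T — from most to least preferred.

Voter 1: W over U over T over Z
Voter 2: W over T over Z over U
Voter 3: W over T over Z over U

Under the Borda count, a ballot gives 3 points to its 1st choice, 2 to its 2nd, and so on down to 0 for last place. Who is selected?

Borda scores:
  Z: 0 + 1 + 1 = 2
  W: 3 + 3 + 3 = 9
  U: 2 + 0 + 0 = 2
  T: 1 + 2 + 2 = 5
W has the highest total.

W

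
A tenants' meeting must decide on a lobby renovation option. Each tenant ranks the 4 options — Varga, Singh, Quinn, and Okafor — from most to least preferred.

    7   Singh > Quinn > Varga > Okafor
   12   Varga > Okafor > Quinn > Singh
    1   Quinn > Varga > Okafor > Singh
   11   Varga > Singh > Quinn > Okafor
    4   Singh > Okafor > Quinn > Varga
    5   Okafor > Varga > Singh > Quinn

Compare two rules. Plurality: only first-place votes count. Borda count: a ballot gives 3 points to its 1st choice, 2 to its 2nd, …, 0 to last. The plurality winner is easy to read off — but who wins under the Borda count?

Varga

Plurality first-place counts: Varga 23, Singh 11, Quinn 1, Okafor 5 → Varga.
Borda totals: Varga 88, Singh 60, Quinn 44, Okafor 48 → Varga.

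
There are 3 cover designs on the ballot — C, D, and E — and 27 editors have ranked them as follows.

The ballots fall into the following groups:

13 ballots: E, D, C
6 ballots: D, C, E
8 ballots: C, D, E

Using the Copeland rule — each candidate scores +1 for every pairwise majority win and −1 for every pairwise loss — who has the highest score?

Pairwise results:
  C vs D: D wins 19–8.
  C vs E: C wins 14–13.
  D vs E: D wins 14–13.
Copeland scores (wins − losses):
  C: 1 − 1 = 0
  D: 2 − 0 = 2
  E: 0 − 2 = -2
D has the best Copeland score.

D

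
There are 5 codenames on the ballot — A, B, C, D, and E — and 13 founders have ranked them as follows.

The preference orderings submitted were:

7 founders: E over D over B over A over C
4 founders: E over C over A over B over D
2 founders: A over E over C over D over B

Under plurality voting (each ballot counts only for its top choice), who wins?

E

First-place vote totals:
  A: 2
  B: 0
  C: 0
  D: 0
  E: 11
E has the most first-place votes.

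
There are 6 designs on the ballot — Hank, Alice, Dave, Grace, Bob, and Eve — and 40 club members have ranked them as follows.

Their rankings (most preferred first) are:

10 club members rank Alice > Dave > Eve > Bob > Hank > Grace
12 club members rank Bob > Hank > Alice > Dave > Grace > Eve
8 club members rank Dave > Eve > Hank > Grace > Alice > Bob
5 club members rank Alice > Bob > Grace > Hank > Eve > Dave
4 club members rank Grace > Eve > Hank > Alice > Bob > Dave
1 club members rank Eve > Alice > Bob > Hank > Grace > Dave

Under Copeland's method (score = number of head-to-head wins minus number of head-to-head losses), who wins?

Alice

Pairwise results:
  Hank vs Alice: Hank wins 24–16.
  Hank vs Dave: Hank wins 22–18.
  Hank vs Grace: Hank wins 31–9.
  Hank vs Bob: Bob wins 28–12.
  Hank vs Eve: Eve wins 23–17.
  Alice vs Dave: Alice wins 32–8.
  Alice vs Grace: Alice wins 28–12.
  Alice vs Bob: Alice wins 28–12.
  Alice vs Eve: Alice wins 27–13.
  Dave vs Grace: Dave wins 30–10.
  Dave vs Bob: Bob wins 22–18.
  Dave vs Eve: Dave wins 30–10.
  Grace vs Bob: Bob wins 28–12.
  Grace vs Eve: Grace wins 21–19.
  Bob vs Eve: Eve wins 23–17.
Copeland scores (wins − losses):
  Hank: 3 − 2 = 1
  Alice: 4 − 1 = 3
  Dave: 2 − 3 = -1
  Grace: 1 − 4 = -3
  Bob: 3 − 2 = 1
  Eve: 2 − 3 = -1
Alice has the best Copeland score.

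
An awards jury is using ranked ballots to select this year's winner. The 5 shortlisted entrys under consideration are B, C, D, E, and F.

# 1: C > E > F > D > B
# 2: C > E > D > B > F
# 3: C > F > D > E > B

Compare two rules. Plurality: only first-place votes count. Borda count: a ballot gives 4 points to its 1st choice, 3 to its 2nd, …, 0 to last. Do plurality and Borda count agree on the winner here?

Plurality first-place counts: B 0, C 3, D 0, E 0, F 0 → C.
Borda totals: B 1, C 12, D 5, E 7, F 5 → C.
The two rules agree on C.

Yes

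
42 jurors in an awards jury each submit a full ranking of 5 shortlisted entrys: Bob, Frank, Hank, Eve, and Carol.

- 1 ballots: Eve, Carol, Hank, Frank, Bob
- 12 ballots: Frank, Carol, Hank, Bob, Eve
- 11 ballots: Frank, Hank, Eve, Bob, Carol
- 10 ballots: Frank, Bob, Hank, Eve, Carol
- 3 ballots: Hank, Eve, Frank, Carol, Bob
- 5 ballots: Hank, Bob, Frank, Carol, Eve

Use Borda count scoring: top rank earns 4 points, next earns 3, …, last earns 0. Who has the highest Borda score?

Borda scores:
  Bob: 0 + 12·1 + 11·1 + 10·3 + 3·0 + 5·3 = 68
  Frank: 1 + 12·4 + 11·4 + 10·4 + 3·2 + 5·2 = 149
  Hank: 2 + 12·2 + 11·3 + 10·2 + 3·4 + 5·4 = 111
  Eve: 4 + 12·0 + 11·2 + 10·1 + 3·3 + 5·0 = 45
  Carol: 3 + 12·3 + 11·0 + 10·0 + 3·1 + 5·1 = 47
Frank has the highest total.

Frank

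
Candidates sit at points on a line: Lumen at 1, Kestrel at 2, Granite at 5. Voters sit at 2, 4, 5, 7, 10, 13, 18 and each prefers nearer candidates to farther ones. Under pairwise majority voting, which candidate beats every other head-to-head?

Granite

With single-peaked preferences on a line, the Condorcet winner is the candidate closest to the median voter.
The median voter (position 7) is closest to Granite at 5.
Check: Granite vs Kestrel — voters closer to Granite: 6 of 7.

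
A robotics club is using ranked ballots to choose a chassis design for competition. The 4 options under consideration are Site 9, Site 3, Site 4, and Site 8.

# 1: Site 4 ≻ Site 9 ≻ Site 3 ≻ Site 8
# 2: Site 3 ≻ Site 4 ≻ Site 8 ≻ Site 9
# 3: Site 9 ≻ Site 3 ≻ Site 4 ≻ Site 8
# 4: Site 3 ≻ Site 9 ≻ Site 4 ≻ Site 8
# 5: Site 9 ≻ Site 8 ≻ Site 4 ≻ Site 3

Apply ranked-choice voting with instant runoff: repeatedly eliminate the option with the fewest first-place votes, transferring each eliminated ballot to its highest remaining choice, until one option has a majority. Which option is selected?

Site 9

Round 1: Site 9 2, Site 3 2, Site 4 1, Site 8 0. Site 8 has the fewest and is eliminated.
Round 2: Site 9 2, Site 3 2, Site 4 1. Site 4 has the fewest and is eliminated.
Round 3: Site 9 3, Site 3 2. Site 9 has a majority.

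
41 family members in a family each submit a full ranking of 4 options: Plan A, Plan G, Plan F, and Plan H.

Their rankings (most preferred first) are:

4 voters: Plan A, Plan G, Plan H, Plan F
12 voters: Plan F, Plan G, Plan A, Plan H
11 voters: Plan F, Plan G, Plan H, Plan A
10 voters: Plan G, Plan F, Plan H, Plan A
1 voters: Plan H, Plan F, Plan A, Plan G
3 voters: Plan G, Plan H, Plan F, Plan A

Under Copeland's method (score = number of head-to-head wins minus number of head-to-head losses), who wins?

Plan F

Pairwise results:
  Plan A vs Plan G: Plan G wins 36–5.
  Plan A vs Plan F: Plan F wins 37–4.
  Plan A vs Plan H: Plan H wins 25–16.
  Plan G vs Plan F: Plan F wins 24–17.
  Plan G vs Plan H: Plan G wins 40–1.
  Plan F vs Plan H: Plan F wins 33–8.
Copeland scores (wins − losses):
  Plan A: 0 − 3 = -3
  Plan G: 2 − 1 = 1
  Plan F: 3 − 0 = 3
  Plan H: 1 − 2 = -1
Plan F has the best Copeland score.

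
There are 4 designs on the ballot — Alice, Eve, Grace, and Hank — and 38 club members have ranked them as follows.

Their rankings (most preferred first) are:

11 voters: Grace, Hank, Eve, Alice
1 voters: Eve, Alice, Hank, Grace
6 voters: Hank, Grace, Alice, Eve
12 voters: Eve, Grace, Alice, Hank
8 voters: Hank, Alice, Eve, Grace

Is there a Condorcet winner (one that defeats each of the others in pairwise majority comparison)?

No

Head-to-head results (38 voters total):
Alice vs Eve: Eve wins 24–14.
Alice vs Grace: Grace wins 29–9.
Alice vs Hank: Hank wins 25–13.
Eve vs Grace: Eve wins 21–17.
Eve vs Hank: Hank wins 25–13.
Grace vs Hank: Grace wins 23–15.
No candidate beats all others: Eve beats Grace beats Hank beats Eve, a majority cycle.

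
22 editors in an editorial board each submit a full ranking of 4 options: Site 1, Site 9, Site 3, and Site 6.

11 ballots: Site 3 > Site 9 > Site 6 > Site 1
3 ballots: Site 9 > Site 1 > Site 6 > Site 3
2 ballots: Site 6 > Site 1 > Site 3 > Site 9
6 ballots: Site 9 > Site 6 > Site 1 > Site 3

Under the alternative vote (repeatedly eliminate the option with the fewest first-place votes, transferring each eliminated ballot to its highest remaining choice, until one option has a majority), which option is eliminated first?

Site 1

Round 1: Site 3 11, Site 9 9, Site 6 2, Site 1 0. Site 1 has the fewest and is eliminated.
Round 2: Site 3 11, Site 9 9, Site 6 2. Site 6 has the fewest and is eliminated.
Round 3: Site 3 13, Site 9 9. Site 3 has a majority.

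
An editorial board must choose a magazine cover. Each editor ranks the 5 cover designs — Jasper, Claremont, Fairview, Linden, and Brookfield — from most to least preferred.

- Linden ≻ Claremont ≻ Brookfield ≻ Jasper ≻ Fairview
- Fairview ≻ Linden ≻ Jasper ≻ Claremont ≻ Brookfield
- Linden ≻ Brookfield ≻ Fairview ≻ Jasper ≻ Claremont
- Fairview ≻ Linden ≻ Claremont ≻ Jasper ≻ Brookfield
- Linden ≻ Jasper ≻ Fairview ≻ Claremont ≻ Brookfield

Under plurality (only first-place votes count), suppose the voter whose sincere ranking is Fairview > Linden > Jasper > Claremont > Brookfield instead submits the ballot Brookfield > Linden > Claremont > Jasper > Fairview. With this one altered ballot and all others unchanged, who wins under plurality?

Linden

First-place totals with the altered ballot: Jasper 0, Claremont 0, Fairview 1, Linden 3, Brookfield 1.
The winner is unchanged: still Linden.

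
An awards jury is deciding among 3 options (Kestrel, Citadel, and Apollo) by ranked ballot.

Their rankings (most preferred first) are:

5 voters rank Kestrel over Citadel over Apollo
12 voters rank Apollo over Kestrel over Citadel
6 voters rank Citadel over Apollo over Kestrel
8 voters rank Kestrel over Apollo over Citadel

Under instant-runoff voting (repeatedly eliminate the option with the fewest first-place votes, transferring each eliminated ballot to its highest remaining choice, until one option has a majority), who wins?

Apollo

Round 1: Kestrel 13, Apollo 12, Citadel 6. Citadel has the fewest and is eliminated.
Round 2: Apollo 18, Kestrel 13. Apollo has a majority.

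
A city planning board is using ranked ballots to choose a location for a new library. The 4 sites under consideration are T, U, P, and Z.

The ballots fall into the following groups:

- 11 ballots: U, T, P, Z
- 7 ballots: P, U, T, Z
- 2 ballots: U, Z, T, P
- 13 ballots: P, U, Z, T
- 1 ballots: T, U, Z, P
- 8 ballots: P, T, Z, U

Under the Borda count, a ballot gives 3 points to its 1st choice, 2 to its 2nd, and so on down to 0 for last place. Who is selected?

Borda scores:
  T: 11·2 + 7·1 + 2·1 + 13·0 + 3 + 8·2 = 50
  U: 11·3 + 7·2 + 2·3 + 13·2 + 2 + 8·0 = 81
  P: 11·1 + 7·3 + 2·0 + 13·3 + 0 + 8·3 = 95
  Z: 11·0 + 7·0 + 2·2 + 13·1 + 1 + 8·1 = 26
P has the highest total.

P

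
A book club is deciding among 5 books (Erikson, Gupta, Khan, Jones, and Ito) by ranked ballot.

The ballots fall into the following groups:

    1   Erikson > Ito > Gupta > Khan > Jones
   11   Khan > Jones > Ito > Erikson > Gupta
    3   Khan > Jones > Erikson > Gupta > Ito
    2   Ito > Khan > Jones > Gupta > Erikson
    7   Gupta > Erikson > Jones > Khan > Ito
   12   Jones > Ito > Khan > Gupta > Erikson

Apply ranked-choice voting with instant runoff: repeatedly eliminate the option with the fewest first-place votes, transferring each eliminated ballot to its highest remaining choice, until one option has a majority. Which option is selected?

Round 1: Khan 14, Jones 12, Gupta 7, Ito 2, Erikson 1. Erikson has the fewest and is eliminated.
Round 2: Khan 14, Jones 12, Gupta 7, Ito 3. Ito has the fewest and is eliminated.
Round 3: Khan 16, Jones 12, Gupta 8. Gupta has the fewest and is eliminated.
Round 4: Jones 19, Khan 17. Jones has a majority.

Jones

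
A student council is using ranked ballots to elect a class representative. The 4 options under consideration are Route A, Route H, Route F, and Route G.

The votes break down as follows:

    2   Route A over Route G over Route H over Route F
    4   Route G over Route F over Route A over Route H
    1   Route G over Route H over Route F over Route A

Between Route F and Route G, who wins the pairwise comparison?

Route G

Ballots ranking Route F above Route G: 0.
Ballots ranking Route G above Route F: 2+4+1 = 7.
Route G wins the head-to-head, 7–0.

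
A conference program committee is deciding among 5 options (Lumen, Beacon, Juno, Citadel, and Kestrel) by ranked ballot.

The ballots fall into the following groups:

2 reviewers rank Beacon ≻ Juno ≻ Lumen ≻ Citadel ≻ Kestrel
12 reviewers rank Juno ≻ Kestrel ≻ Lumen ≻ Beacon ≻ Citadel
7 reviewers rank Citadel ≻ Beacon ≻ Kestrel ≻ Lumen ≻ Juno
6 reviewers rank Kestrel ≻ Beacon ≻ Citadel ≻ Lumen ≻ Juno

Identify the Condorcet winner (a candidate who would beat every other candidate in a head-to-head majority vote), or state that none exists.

Head-to-head results (27 voters total):
Lumen vs Beacon: Beacon wins 15–12.
Lumen vs Juno: Juno wins 14–13.
Lumen vs Citadel: Lumen wins 14–13.
Lumen vs Kestrel: Kestrel wins 25–2.
Beacon vs Juno: Beacon wins 15–12.
Beacon vs Citadel: Beacon wins 20–7.
Beacon vs Kestrel: Kestrel wins 18–9.
Juno vs Citadel: Juno wins 14–13.
Juno vs Kestrel: Juno wins 14–13.
Citadel vs Kestrel: Kestrel wins 18–9.
No candidate beats all others: Beacon beats Juno beats Kestrel beats Beacon, a majority cycle.

None — there is no Condorcet winner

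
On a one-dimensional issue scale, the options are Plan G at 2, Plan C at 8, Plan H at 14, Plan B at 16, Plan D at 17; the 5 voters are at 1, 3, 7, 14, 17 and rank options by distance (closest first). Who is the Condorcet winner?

Plan C

With single-peaked preferences on a line, the Condorcet winner is the candidate closest to the median voter.
The median voter (position 7) is closest to Plan C at 8.
Check: Plan C vs Plan D — voters closer to Plan C: 3 of 5.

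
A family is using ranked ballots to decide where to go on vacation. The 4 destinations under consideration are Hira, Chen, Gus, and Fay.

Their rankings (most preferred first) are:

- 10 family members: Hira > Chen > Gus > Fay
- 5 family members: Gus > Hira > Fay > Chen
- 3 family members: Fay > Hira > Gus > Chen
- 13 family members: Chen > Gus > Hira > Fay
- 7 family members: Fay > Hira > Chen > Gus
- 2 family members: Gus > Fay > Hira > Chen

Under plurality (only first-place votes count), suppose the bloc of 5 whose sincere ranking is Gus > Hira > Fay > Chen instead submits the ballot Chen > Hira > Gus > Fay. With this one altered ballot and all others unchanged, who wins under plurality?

Chen

First-place totals with the altered ballot: Hira 10, Chen 18, Gus 2, Fay 10.
The winner is unchanged: still Chen.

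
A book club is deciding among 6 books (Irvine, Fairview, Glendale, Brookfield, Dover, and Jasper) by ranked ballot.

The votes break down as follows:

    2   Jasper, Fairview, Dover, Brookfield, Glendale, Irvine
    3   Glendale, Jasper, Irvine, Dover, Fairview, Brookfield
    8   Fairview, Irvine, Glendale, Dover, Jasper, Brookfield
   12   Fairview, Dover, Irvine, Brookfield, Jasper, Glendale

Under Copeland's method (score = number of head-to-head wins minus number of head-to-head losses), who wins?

Pairwise results:
  Irvine vs Fairview: Fairview wins 22–3.
  Irvine vs Glendale: Irvine wins 20–5.
  Irvine vs Brookfield: Irvine wins 23–2.
  Irvine vs Dover: Dover wins 14–11.
  Irvine vs Jasper: Irvine wins 20–5.
  Fairview vs Glendale: Fairview wins 22–3.
  Fairview vs Brookfield: Fairview wins 25–0.
  Fairview vs Dover: Fairview wins 22–3.
  Fairview vs Jasper: Fairview wins 20–5.
  Glendale vs Brookfield: Brookfield wins 14–11.
  Glendale vs Dover: Dover wins 14–11.
  Glendale vs Jasper: Jasper wins 14–11.
  Brookfield vs Dover: Dover wins 25–0.
  Brookfield vs Jasper: Jasper wins 13–12.
  Dover vs Jasper: Dover wins 20–5.
Copeland scores (wins − losses):
  Irvine: 3 − 2 = 1
  Fairview: 5 − 0 = 5
  Glendale: 0 − 5 = -5
  Brookfield: 1 − 4 = -3
  Dover: 4 − 1 = 3
  Jasper: 2 − 3 = -1
Fairview has the best Copeland score.

Fairview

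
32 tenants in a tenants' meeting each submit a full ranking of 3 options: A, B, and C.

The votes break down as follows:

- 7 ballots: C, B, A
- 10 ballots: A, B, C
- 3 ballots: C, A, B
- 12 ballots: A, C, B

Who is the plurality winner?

First-place vote totals:
  A: 22
  B: 0
  C: 10
A has the most first-place votes.

A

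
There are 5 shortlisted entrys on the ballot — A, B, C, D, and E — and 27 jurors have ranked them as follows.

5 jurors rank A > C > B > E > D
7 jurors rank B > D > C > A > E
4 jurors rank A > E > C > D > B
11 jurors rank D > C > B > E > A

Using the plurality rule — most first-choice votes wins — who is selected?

First-place vote totals:
  A: 9
  B: 7
  C: 0
  D: 11
  E: 0
D has the most first-place votes.

D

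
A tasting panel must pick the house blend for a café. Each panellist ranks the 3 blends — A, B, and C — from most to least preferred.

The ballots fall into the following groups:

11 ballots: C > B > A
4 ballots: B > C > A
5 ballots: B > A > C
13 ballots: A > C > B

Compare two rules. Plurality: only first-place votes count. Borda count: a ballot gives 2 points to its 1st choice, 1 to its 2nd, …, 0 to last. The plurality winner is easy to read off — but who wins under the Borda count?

C

Plurality first-place counts: A 13, B 9, C 11 → A.
Borda totals: A 31, B 29, C 39 → C.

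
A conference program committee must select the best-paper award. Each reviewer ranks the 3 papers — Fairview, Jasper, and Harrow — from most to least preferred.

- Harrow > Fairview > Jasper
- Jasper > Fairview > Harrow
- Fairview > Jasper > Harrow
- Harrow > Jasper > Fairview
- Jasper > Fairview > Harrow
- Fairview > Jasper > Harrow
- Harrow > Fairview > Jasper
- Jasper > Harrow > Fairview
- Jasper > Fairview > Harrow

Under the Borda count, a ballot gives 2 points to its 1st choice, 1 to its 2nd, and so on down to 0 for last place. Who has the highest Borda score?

Borda scores:
  Fairview: 1 + 1 + 2 + 0 + 1 + 2 + 1 + 0 + 1 = 9
  Jasper: 0 + 2 + 1 + 1 + 2 + 1 + 0 + 2 + 2 = 11
  Harrow: 2 + 0 + 0 + 2 + 0 + 0 + 2 + 1 + 0 = 7
Jasper has the highest total.

Jasper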